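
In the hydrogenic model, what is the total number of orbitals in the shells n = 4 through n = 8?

Shell n has n² orbitals: 4²=16 + 5²=25 + 6²=36 + 7²=49 + 8²=64 = 190 orbitals.

190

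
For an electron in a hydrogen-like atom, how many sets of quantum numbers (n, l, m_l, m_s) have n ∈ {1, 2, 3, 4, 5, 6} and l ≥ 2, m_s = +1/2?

For each n in the range, tally the orbitals obeying l ≥ 2:
n=3 → 5; n=4 → 12; n=5 → 21; n=6 → 32.
Orbitals: 5 + 12 + 21 + 32 = 70. With m_s fixed to +1/2 there is one state per orbital, so 70 states.

70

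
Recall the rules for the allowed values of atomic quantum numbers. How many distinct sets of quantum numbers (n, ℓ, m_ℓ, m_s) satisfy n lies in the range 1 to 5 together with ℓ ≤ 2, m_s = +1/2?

32

Treat each shell separately and count matching orbitals:
n=1 → 1; n=2 → 4; n=3 → 9; n=4 → 9; n=5 → 9.
Orbitals: 1 + 4 + 9 + 9 + 9 = 32. With m_s fixed to +1/2 there is one state per orbital, so 32 states.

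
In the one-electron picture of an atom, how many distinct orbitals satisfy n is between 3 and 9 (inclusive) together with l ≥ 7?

Count contributing orbitals for each principal shell:
n=8 → 15; n=9 → 32.
Total orbitals: 15 + 32 = 47.

47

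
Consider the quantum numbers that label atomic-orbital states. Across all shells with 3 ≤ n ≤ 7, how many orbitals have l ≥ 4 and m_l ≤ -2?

Treat each shell separately and count matching orbitals:
n=5 → 3; n=6 → 7; n=7 → 12.
Total orbitals: 3 + 7 + 12 = 22.

22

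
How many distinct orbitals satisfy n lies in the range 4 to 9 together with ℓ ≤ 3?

Treat each shell separately and count matching orbitals:
n=4 → 16; n=5 → 16; n=6 → 16; n=7 → 16; n=8 → 16; n=9 → 16.
Total orbitals: 16 + 16 + 16 + 16 + 16 + 16 = 96.

96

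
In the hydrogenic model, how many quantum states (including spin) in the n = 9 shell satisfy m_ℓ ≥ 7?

6

Per ℓ-value: ℓ=7 → 1; ℓ=8 → 2.
Orbitals: 1 + 2 = 3. Each orbital carries two spin states, so 3 × 2 = 6 states.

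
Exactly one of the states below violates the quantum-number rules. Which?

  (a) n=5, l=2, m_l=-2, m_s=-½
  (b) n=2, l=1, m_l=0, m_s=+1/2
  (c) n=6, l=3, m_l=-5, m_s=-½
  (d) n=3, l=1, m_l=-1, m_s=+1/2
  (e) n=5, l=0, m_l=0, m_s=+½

(c)

(c) has |m_l| = 5 > l = 3, violating −l ≤ m_l ≤ l.
The remaining sets (a), (b), (d), (e) satisfy all four rules.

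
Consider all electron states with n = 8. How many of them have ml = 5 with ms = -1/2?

Go through l = 0, …, 7 (the values permitted for n = 8).
Contributions: l=5 → 1; l=6 → 1; l=7 → 1.
Orbitals: 1 + 1 + 1 = 3. With ms fixed to a single value there is one state per orbital, giving 3 states.

3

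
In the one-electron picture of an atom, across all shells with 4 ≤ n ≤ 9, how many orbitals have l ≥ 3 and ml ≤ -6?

Per-shell orbital counts meeting the constraint:
n=7 → 1; n=8 → 3; n=9 → 6.
Total orbitals: 1 + 3 + 6 = 10.

10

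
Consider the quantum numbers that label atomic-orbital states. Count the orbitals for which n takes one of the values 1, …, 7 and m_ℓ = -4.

Work shell by shell — for each n, count the (ℓ, m_ℓ) pairs that satisfy m_ℓ = -4:
n=5 → 1; n=6 → 2; n=7 → 3.
Total orbitals: 1 + 2 + 3 = 6.

6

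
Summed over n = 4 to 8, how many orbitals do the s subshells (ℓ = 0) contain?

An s subshell (ℓ = 0) exists for every n ≥ 1, so shells n = 4, 5, 6, 7, 8 each contribute one — 5 subshells.
Since each s subshell has 2·0+1 = 1 orbital, the total is 5 × 1 = 5.

5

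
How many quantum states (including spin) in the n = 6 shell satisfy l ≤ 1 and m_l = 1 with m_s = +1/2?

Contributions: l=1 → 1.
Orbitals: 1. With m_s fixed to a single value there is one state per orbital, giving 1 state.

1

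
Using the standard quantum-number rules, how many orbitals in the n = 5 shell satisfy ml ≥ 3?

Go through l = 0, …, 4 (the values permitted for n = 5).
The (l, ml) pairs meeting ml ≥ 3 give: l=3 → 1; l=4 → 2.
Total orbitals: 1 + 2 = 3.

3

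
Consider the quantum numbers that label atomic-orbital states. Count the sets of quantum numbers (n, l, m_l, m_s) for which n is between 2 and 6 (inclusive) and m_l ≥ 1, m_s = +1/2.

35

Work shell by shell — for each n, count the (l, m_l) pairs that satisfy m_l ≥ 1:
n=2 → 1; n=3 → 3; n=4 → 6; n=5 → 10; n=6 → 15.
Orbitals: 1 + 3 + 6 + 10 + 15 = 35. With m_s fixed to +1/2 there is one state per orbital, so 35 states.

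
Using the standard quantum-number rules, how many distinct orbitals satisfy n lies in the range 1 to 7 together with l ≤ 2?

50

Count contributing orbitals for each principal shell:
n=1 → 1; n=2 → 4; n=3 → 9; n=4 → 9; n=5 → 9; n=6 → 9; n=7 → 9.
Total orbitals: 1 + 4 + 9 + 9 + 9 + 9 + 9 = 50.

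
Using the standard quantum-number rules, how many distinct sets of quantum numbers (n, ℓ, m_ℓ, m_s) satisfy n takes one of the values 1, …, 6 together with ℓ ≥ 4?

58

For each n in the range, tally the orbitals obeying ℓ ≥ 4:
n=5 → 9; n=6 → 20.
Orbitals: 9 + 20 = 29. Including both spin states (m_s = ±1/2) gives 2 × 29 = 58 states.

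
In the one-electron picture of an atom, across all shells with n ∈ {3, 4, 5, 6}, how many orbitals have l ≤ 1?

Count contributing orbitals for each principal shell:
n=3 → 4; n=4 → 4; n=5 → 4; n=6 → 4.
Total orbitals: 4 + 4 + 4 + 4 = 16.

16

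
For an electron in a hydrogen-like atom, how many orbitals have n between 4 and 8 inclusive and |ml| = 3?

For each n in the range, tally the orbitals obeying |ml| = 3:
n=4 → 2; n=5 → 4; n=6 → 6; n=7 → 8; n=8 → 10.
Total orbitals: 2 + 4 + 6 + 8 + 10 = 30.

30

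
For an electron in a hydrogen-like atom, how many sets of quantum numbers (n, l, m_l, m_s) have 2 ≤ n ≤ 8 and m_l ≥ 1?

168

Go shell by shell, enumerating (l, m_l) with m_l ≥ 1:
n=2 → 1; n=3 → 3; n=4 → 6; n=5 → 10; n=6 → 15; n=7 → 21; n=8 → 28.
Orbitals: 1 + 3 + 6 + 10 + 15 + 21 + 28 = 84. Including both spin states (m_s = ±1/2) gives 2 × 84 = 168 states.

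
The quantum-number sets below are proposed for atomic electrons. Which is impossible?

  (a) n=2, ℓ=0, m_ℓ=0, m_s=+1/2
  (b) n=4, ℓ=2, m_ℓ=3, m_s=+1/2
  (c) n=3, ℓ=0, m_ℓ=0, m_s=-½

(b) has |m_ℓ| = 3 > ℓ = 2, violating −ℓ ≤ m_ℓ ≤ ℓ.
The remaining sets (a), (c) satisfy all four rules.

(b)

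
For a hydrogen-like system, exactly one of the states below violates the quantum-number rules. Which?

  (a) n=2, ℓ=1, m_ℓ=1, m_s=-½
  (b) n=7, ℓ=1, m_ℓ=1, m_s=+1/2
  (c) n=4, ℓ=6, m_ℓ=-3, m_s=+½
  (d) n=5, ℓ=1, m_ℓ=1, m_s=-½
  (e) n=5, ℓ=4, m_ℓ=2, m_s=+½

(c)

(c) has ℓ = 6 ≥ n = 4, violating 0 ≤ ℓ ≤ n−1.
The remaining sets (a), (b), (d), (e) satisfy all four rules.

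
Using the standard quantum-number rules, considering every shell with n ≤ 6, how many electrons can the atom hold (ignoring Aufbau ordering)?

Total orbitals = 1² + 2² + 3² + 4² + 5² + 6² = 91. Doubling for spin gives 182 electrons.

182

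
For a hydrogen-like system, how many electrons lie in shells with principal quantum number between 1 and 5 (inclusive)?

110

Shell n has n² orbitals: 1²=1 + 2²=4 + 3²=9 + 4²=16 + 5²=25 = 55 orbitals.
Two spin states per orbital: 2 × 55 = 110 electrons.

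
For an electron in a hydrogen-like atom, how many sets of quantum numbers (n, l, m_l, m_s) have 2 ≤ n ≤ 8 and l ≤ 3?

For each n in the range, tally the orbitals obeying l ≤ 3:
n=2 → 4; n=3 → 9; n=4 → 16; n=5 → 16; n=6 → 16; n=7 → 16; n=8 → 16.
Orbitals: 4 + 9 + 16 + 16 + 16 + 16 + 16 = 93. Including both spin states (m_s = ±1/2) gives 2 × 93 = 186 states.

186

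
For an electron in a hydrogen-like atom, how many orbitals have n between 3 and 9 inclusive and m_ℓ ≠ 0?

238

For each n in the range, tally the orbitals obeying m_ℓ ≠ 0:
n=3 → 6; n=4 → 12; n=5 → 20; n=6 → 30; n=7 → 42; n=8 → 56; n=9 → 72.
Total orbitals: 6 + 12 + 20 + 30 + 42 + 56 + 72 = 238.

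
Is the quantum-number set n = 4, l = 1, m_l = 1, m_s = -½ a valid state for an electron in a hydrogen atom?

Yes

n = 4 is a positive integer. l = 1 satisfies 0 ≤ l ≤ n−1 = 3. m_l = 1 lies in the range −l … +l (here −1 … 1). m_s = -1/2 is one of ±1/2.
All four constraints are satisfied.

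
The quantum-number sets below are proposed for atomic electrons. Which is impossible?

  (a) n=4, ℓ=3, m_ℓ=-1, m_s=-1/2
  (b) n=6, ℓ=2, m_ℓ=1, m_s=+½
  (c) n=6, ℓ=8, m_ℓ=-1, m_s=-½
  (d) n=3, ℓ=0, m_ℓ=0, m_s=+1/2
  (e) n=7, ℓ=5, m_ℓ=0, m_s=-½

(c) has ℓ = 8 ≥ n = 6, violating 0 ≤ ℓ ≤ n−1.
The remaining sets (a), (b), (d), (e) satisfy all four rules.

(c)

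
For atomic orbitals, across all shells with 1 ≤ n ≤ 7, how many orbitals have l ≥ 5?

For each n in the range, tally the orbitals obeying l ≥ 5:
n=6 → 11; n=7 → 24.
Total orbitals: 11 + 24 = 35.

35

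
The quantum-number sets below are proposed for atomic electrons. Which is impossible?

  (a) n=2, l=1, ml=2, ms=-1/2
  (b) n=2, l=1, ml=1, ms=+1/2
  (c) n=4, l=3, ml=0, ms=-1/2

(a) has |ml| = 2 > l = 1, violating −l ≤ ml ≤ l.
The remaining sets (b), (c) satisfy all four rules.

(a)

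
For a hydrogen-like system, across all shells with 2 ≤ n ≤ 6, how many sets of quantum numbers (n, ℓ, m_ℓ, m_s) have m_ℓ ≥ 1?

70

Count contributing orbitals for each principal shell:
n=2 → 1; n=3 → 3; n=4 → 6; n=5 → 10; n=6 → 15.
Orbitals: 1 + 3 + 6 + 10 + 15 = 35. Including both spin states (m_s = ±1/2) gives 2 × 35 = 70 states.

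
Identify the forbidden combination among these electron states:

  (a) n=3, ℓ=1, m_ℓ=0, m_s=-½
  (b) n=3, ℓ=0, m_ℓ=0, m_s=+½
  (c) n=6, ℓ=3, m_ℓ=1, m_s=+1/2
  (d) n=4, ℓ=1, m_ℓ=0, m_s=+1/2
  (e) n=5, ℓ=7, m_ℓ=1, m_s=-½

(e) has ℓ = 7 ≥ n = 5, violating 0 ≤ ℓ ≤ n−1.
The remaining sets (a), (b), (c), (d) satisfy all four rules.

(e)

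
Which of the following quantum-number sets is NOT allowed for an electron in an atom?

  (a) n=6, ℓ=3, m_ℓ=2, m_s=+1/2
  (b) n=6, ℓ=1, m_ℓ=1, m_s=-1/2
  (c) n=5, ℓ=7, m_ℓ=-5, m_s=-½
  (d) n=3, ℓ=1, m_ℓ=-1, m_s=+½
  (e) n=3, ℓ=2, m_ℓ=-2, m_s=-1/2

(c)

(c) has ℓ = 7 ≥ n = 5, violating 0 ≤ ℓ ≤ n−1.
The remaining sets (a), (b), (d), (e) satisfy all four rules.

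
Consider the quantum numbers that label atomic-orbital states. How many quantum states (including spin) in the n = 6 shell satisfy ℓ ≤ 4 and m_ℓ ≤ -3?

The (ℓ, m_ℓ) pairs meeting ℓ ≤ 4 and m_ℓ ≤ -3 give: ℓ=3 → 1; ℓ=4 → 2.
Orbitals: 1 + 2 = 3. Each orbital carries two spin states, so 3 × 2 = 6 states.

6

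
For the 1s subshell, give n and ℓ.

The leading integer gives n = 1; the letter 's' means ℓ = 0.

n = 1, ℓ = 0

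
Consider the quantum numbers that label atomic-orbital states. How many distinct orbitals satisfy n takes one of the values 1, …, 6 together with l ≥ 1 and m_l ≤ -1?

35

Count contributing orbitals for each principal shell:
n=2 → 1; n=3 → 3; n=4 → 6; n=5 → 10; n=6 → 15.
Total orbitals: 1 + 3 + 6 + 10 + 15 = 35.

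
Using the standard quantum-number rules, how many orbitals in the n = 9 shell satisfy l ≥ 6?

45

For n = 9, l ranges over 0 … 8.
Contributions: l=6 → 13; l=7 → 15; l=8 → 17.
Total orbitals: 13 + 15 + 17 = 45.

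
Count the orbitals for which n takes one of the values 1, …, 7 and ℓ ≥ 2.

Work shell by shell — for each n, count the (ℓ, m_ℓ) pairs that satisfy ℓ ≥ 2:
n=3 → 5; n=4 → 12; n=5 → 21; n=6 → 32; n=7 → 45.
Total orbitals: 5 + 12 + 21 + 32 + 45 = 115.

115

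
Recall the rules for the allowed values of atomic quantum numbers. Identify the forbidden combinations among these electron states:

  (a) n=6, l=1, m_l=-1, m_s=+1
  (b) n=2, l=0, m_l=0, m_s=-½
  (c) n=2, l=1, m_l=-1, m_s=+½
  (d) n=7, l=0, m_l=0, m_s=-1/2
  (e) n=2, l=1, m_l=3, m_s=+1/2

(a) has m_s = +1, but an electron's spin must be ±1/2.
(e) has |m_l| = 3 > l = 1, violating −l ≤ m_l ≤ l.
The remaining sets (b), (c), (d) satisfy all four rules.

(a) and (e)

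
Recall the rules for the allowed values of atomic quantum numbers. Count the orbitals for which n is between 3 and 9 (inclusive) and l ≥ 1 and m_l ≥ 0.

Per-shell orbital counts meeting the constraint:
n=3 → 5; n=4 → 9; n=5 → 14; n=6 → 20; n=7 → 27; n=8 → 35; n=9 → 44.
Total orbitals: 5 + 9 + 14 + 20 + 27 + 35 + 44 = 154.

154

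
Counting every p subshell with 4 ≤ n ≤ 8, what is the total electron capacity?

30

A p subshell (ℓ = 1) exists for every n ≥ 2, so shells n = 4, 5, 6, 7, 8 each contribute one — 5 subshells.
Since each p subshell holds 2(2·1+1) = 6 electrons, the total is 5 × 6 = 30.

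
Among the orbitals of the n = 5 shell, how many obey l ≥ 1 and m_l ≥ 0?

14

The n = 5 shell has l = 0 through 4; check each.
Contributions: l=1 → 2; l=2 → 3; l=3 → 4; l=4 → 5.
Total orbitals: 2 + 3 + 4 + 5 = 14.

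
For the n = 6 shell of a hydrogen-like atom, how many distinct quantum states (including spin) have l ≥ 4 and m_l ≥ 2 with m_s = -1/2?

7

For n = 6, l ranges over 0 … 5.
The (l, m_l) pairs meeting l ≥ 4 and m_l ≥ 2 give: l=4 → 3; l=5 → 4.
Orbitals: 3 + 4 = 7. With m_s fixed to a single value there is one state per orbital, giving 7 states.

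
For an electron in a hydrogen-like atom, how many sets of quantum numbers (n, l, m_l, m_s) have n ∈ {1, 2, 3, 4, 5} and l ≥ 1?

100

Go shell by shell, enumerating (l, m_l) with l ≥ 1:
n=2 → 3; n=3 → 8; n=4 → 15; n=5 → 24.
Orbitals: 3 + 8 + 15 + 24 = 50. Including both spin states (m_s = ±1/2) gives 2 × 50 = 100 states.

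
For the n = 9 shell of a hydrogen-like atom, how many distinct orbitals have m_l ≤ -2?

Go through l = 0, …, 8 (the values permitted for n = 9).
The (l, m_l) pairs meeting m_l ≤ -2 give: l=2 → 1; l=3 → 2; l=4 → 3; l=5 → 4; l=6 → 5; l=7 → 6; l=8 → 7.
Total orbitals: 1 + 2 + 3 + 4 + 5 + 6 + 7 = 28.

28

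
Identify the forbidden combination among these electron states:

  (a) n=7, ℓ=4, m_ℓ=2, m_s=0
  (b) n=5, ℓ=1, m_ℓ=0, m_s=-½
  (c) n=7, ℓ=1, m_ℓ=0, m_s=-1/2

(a) has m_s = 0, but an electron's spin must be ±1/2.
The remaining sets (b), (c) satisfy all four rules.

(a)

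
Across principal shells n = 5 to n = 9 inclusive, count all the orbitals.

255

Shell n has n² orbitals: 5²=25 + 6²=36 + 7²=49 + 8²=64 + 9²=81 = 255 orbitals.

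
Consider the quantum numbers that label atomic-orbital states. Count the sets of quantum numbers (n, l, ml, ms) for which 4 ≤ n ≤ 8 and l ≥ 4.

Treat each shell separately and count matching orbitals:
n=5 → 9; n=6 → 20; n=7 → 33; n=8 → 48.
Orbitals: 9 + 20 + 33 + 48 = 110. Including both spin states (ms = ±1/2) gives 2 × 110 = 220 states.

220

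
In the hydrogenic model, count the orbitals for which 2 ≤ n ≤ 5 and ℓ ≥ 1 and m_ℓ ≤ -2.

Treat each shell separately and count matching orbitals:
n=3 → 1; n=4 → 3; n=5 → 6.
Total orbitals: 1 + 3 + 6 = 10.

10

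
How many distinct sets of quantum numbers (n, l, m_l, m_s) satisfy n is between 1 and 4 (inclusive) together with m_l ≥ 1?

Treat each shell separately and count matching orbitals:
n=2 → 1; n=3 → 3; n=4 → 6.
Orbitals: 1 + 3 + 6 = 10. Including both spin states (m_s = ±1/2) gives 2 × 10 = 20 states.

20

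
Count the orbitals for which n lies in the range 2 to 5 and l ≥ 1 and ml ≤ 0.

30

Per-shell orbital counts meeting the constraint:
n=2 → 2; n=3 → 5; n=4 → 9; n=5 → 14.
Total orbitals: 2 + 5 + 9 + 14 = 30.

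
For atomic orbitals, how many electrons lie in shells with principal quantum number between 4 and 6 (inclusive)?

154

Shell n has n² orbitals: 4²=16 + 5²=25 + 6²=36 = 77 orbitals.
Two spin states per orbital: 2 × 77 = 154 electrons.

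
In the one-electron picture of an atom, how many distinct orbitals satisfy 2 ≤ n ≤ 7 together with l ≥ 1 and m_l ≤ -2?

35

Treat each shell separately and count matching orbitals:
n=3 → 1; n=4 → 3; n=5 → 6; n=6 → 10; n=7 → 15.
Total orbitals: 1 + 3 + 6 + 10 + 15 = 35.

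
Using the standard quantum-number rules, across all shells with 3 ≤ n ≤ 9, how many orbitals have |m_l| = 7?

6

For each n in the range, tally the orbitals obeying |m_l| = 7:
n=8 → 2; n=9 → 4.
Total orbitals: 2 + 4 = 6.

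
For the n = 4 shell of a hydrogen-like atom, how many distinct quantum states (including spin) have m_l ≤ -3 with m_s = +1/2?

The n = 4 shell has l = 0 through 3; check each.
Per l-value: l=3 → 1.
Orbitals: 1. With m_s fixed to a single value there is one state per orbital, giving 1 state.

1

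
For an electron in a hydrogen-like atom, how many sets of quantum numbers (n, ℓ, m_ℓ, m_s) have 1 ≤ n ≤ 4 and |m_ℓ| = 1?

24

For each n in the range, tally the orbitals obeying |m_ℓ| = 1:
n=2 → 2; n=3 → 4; n=4 → 6.
Orbitals: 2 + 4 + 6 = 12. Including both spin states (m_s = ±1/2) gives 2 × 12 = 24 states.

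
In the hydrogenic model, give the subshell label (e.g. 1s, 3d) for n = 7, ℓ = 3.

ℓ = 3 corresponds to the letter 'f', so the subshell is 7f.

7f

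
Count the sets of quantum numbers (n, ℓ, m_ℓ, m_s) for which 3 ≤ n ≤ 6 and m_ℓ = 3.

12

Per-shell orbital counts meeting the constraint:
n=4 → 1; n=5 → 2; n=6 → 3.
Orbitals: 1 + 2 + 3 = 6. Including both spin states (m_s = ±1/2) gives 2 × 6 = 12 states.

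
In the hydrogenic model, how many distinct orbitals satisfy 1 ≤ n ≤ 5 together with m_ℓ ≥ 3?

4

Work shell by shell — for each n, count the (ℓ, m_ℓ) pairs that satisfy m_ℓ ≥ 3:
n=4 → 1; n=5 → 3.
Total orbitals: 1 + 3 = 4.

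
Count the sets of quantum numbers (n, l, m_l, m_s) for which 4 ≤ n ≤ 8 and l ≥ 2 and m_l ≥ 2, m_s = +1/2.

55

Work shell by shell — for each n, count the (l, m_l) pairs that satisfy l ≥ 2 and m_l ≥ 2:
n=4 → 3; n=5 → 6; n=6 → 10; n=7 → 15; n=8 → 21.
Orbitals: 3 + 6 + 10 + 15 + 21 = 55. With m_s fixed to +1/2 there is one state per orbital, so 55 states.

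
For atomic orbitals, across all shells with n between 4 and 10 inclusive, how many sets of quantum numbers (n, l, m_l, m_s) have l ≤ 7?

Go shell by shell, enumerating (l, m_l) with l ≤ 7:
n=4 → 16; n=5 → 25; n=6 → 36; n=7 → 49; n=8 → 64; n=9 → 64; n=10 → 64.
Orbitals: 16 + 25 + 36 + 49 + 64 + 64 + 64 = 318. Including both spin states (m_s = ±1/2) gives 2 × 318 = 636 states.

636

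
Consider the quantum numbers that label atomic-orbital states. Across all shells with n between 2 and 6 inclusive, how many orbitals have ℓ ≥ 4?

29

Per-shell orbital counts meeting the constraint:
n=5 → 9; n=6 → 20.
Total orbitals: 9 + 20 = 29.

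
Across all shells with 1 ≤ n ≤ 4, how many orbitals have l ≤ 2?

Work shell by shell — for each n, count the (l, m_l) pairs that satisfy l ≤ 2:
n=1 → 1; n=2 → 4; n=3 → 9; n=4 → 9.
Total orbitals: 1 + 4 + 9 + 9 = 23.

23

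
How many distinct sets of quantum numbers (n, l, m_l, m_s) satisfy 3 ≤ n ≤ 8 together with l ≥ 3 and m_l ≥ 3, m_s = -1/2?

Work shell by shell — for each n, count the (l, m_l) pairs that satisfy l ≥ 3 and m_l ≥ 3:
n=4 → 1; n=5 → 3; n=6 → 6; n=7 → 10; n=8 → 15.
Orbitals: 1 + 3 + 6 + 10 + 15 = 35. With m_s fixed to -1/2 there is one state per orbital, so 35 states.

35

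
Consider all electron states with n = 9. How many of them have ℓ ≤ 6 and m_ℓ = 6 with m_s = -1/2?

1

Go through ℓ = 0, …, 8 (the values permitted for n = 9).
Contributions: ℓ=6 → 1.
Orbitals: 1. With m_s fixed to a single value there is one state per orbital, giving 1 state.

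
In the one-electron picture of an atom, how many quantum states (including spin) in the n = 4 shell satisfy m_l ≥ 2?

With n = 4 the allowed l are 0, 1, …, 3.
Orbitals with m_l ≥ 2, by l: l=2 → 1; l=3 → 2.
Orbitals: 1 + 2 = 3. Each orbital carries two spin states, so 3 × 2 = 6 states.

6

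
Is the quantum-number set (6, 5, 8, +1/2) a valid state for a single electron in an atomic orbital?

The magnetic quantum number must satisfy −l ≤ m_l ≤ l. With l = 5, m_l can only be -5, -4, -3, -2, -1, 0, 1, 2, 3, 4, 5, so m_l = 8 is forbidden.

Invalid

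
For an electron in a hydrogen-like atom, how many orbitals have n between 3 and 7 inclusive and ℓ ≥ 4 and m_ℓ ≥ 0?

34

For each n in the range, tally the orbitals obeying ℓ ≥ 4 and m_ℓ ≥ 0:
n=5 → 5; n=6 → 11; n=7 → 18.
Total orbitals: 5 + 11 + 18 = 34.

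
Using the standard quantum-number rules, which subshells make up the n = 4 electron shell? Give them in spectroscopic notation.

4s, 4p, 4d, 4f

For n = 4, l runs from 0 to 3. In spectroscopic notation l = 0,1,2,… ↔ s,p,d,f,g,h,i, so the subshells are 4s, 4p, 4d, 4f.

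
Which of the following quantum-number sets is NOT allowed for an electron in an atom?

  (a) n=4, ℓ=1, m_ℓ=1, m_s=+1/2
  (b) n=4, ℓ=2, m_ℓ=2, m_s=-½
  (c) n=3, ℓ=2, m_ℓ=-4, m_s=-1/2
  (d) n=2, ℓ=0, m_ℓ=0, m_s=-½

(c)

(c) has |m_ℓ| = 4 > ℓ = 2, violating −ℓ ≤ m_ℓ ≤ ℓ.
The remaining sets (a), (b), (d) satisfy all four rules.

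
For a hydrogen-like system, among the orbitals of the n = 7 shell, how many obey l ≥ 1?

With n = 7 the allowed l are 0, 1, …, 6.
The (l, ml) pairs meeting l ≥ 1 give: l=1 → 3; l=2 → 5; l=3 → 7; l=4 → 9; l=5 → 11; l=6 → 13.
Total orbitals: 3 + 5 + 7 + 9 + 11 + 13 = 48.

48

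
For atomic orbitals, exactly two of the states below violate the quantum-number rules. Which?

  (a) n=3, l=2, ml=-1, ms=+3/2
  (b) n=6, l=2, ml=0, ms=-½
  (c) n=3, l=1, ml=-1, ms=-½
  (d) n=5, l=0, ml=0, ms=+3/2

(a) has ms = +3/2, but an electron's spin must be ±1/2.
(d) has ms = +3/2, but an electron's spin must be ±1/2.
The remaining sets (b), (c) satisfy all four rules.

(a) and (d)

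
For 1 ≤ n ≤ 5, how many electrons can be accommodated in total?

Total orbitals = 1² + 2² + 3² + 4² + 5² = 55. Doubling for spin gives 110 electrons.

110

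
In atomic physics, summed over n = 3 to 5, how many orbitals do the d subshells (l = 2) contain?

15

A d subshell (l = 2) exists for every n ≥ 3, so shells n = 3, 4, 5 each contribute one — 3 subshells.
Since each d subshell has 2·2+1 = 5 orbitals, the total is 3 × 5 = 15.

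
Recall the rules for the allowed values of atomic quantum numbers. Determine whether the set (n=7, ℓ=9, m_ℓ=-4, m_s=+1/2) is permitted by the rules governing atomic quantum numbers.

Invalid

The orbital quantum number must satisfy 0 ≤ ℓ ≤ n−1. With n = 7 the allowed ℓ values are 0, 1, 2, 3, 4, 5, 6, so ℓ = 9 is out of range.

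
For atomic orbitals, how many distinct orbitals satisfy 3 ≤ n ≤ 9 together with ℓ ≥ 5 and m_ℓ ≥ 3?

Go shell by shell, enumerating (ℓ, m_ℓ) with ℓ ≥ 5 and m_ℓ ≥ 3:
n=6 → 3; n=7 → 7; n=8 → 12; n=9 → 18.
Total orbitals: 3 + 7 + 12 + 18 = 40.

40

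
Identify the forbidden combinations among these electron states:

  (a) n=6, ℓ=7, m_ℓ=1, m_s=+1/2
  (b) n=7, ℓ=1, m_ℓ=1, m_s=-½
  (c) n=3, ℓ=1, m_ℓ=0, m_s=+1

(a) has ℓ = 7 ≥ n = 6, violating 0 ≤ ℓ ≤ n−1.
(c) has m_s = +1, but an electron's spin must be ±1/2.
The remaining set (b) satisfies all four rules.

(a) and (c)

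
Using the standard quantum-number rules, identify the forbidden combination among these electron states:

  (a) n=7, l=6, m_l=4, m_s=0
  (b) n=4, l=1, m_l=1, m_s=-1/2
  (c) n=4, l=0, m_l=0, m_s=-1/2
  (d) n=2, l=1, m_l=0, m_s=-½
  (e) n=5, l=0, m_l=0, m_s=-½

(a)

(a) has m_s = 0, but an electron's spin must be ±1/2.
The remaining sets (b), (c), (d), (e) satisfy all four rules.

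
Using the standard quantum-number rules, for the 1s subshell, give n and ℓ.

The leading integer gives n = 1; the letter 's' means ℓ = 0.

n = 1, ℓ = 0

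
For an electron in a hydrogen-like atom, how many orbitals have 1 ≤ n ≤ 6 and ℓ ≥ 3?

Treat each shell separately and count matching orbitals:
n=4 → 7; n=5 → 16; n=6 → 27.
Total orbitals: 7 + 16 + 27 = 50.

50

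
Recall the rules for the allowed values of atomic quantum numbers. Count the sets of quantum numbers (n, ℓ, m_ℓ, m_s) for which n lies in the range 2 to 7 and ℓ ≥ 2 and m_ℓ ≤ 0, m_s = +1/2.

Per-shell orbital counts meeting the constraint:
n=3 → 3; n=4 → 7; n=5 → 12; n=6 → 18; n=7 → 25.
Orbitals: 3 + 7 + 12 + 18 + 25 = 65. With m_s fixed to +1/2 there is one state per orbital, so 65 states.

65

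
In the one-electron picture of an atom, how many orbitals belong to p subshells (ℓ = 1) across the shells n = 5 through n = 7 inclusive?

9

A p subshell (ℓ = 1) exists for every n ≥ 2, so shells n = 5, 6, 7 each contribute one — 3 subshells.
Since each p subshell has 2·1+1 = 3 orbitals, the total is 3 × 3 = 9.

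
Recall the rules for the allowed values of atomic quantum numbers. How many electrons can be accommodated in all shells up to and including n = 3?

Total orbitals = 1² + 2² + 3² = 14. Doubling for spin gives 28 electrons.

28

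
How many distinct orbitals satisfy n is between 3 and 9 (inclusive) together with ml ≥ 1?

Count contributing orbitals for each principal shell:
n=3 → 3; n=4 → 6; n=5 → 10; n=6 → 15; n=7 → 21; n=8 → 28; n=9 → 36.
Total orbitals: 3 + 6 + 10 + 15 + 21 + 28 + 36 = 119.

119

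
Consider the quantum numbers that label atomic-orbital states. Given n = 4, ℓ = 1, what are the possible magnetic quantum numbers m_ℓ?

-1, 0, 1

m_ℓ takes every integer from −ℓ to +ℓ. With ℓ = 1 that gives the 3 values -1, 0, 1.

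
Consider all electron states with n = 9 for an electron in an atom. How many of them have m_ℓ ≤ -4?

The n = 9 shell has ℓ = 0 through 8; check each.
Orbitals with m_ℓ ≤ -4, by ℓ: ℓ=4 → 1; ℓ=5 → 2; ℓ=6 → 3; ℓ=7 → 4; ℓ=8 → 5.
Orbitals: 1 + 2 + 3 + 4 + 5 = 15. Each orbital carries two spin states, so 15 × 2 = 30 states.

30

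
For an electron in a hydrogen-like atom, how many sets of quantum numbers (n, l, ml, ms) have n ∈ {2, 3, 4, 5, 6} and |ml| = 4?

12

Go shell by shell, enumerating (l, ml) with |ml| = 4:
n=5 → 2; n=6 → 4.
Orbitals: 2 + 4 = 6. Including both spin states (ms = ±1/2) gives 2 × 6 = 12 states.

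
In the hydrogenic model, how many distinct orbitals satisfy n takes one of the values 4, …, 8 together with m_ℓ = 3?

Per-shell orbital counts meeting the constraint:
n=4 → 1; n=5 → 2; n=6 → 3; n=7 → 4; n=8 → 5.
Total orbitals: 1 + 2 + 3 + 4 + 5 = 15.

15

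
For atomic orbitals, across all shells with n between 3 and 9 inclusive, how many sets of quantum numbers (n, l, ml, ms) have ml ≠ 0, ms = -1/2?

238

Work shell by shell — for each n, count the (l, ml) pairs that satisfy ml ≠ 0:
n=3 → 6; n=4 → 12; n=5 → 20; n=6 → 30; n=7 → 42; n=8 → 56; n=9 → 72.
Orbitals: 6 + 12 + 20 + 30 + 42 + 56 + 72 = 238. With ms fixed to -1/2 there is one state per orbital, so 238 states.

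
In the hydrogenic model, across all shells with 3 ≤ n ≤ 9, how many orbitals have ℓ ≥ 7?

47

Per-shell orbital counts meeting the constraint:
n=8 → 15; n=9 → 32.
Total orbitals: 15 + 32 = 47.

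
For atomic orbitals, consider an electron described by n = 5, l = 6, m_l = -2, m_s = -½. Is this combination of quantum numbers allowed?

Invalid

The orbital quantum number must satisfy 0 ≤ l ≤ n−1. With n = 5 the allowed l values are 0, 1, 2, 3, 4, so l = 6 is out of range.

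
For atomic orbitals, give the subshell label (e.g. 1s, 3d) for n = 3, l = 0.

3s

l = 0 corresponds to the letter 's', so the subshell is 3s.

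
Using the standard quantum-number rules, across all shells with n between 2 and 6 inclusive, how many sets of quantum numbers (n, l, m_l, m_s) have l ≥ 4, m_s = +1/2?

Treat each shell separately and count matching orbitals:
n=5 → 9; n=6 → 20.
Orbitals: 9 + 20 = 29. With m_s fixed to +1/2 there is one state per orbital, so 29 states.

29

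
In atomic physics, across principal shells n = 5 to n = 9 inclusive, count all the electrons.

Shell n has n² orbitals: 5²=25 + 6²=36 + 7²=49 + 8²=64 + 9²=81 = 255 orbitals.
Two spin states per orbital: 2 × 255 = 510 electrons.

510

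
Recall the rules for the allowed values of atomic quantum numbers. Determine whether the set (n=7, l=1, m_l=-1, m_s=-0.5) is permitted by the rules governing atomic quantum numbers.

Valid

n = 7 is a positive integer. l = 1 satisfies 0 ≤ l ≤ n−1 = 6. m_l = -1 lies in the range −l … +l (here −1 … 1). m_s = -1/2 is one of ±1/2.
All four constraints are satisfied.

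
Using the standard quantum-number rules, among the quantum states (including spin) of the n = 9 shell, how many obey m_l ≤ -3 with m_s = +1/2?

With n = 9 the allowed l are 0, 1, …, 8.
Contributions: l=3 → 1; l=4 → 2; l=5 → 3; l=6 → 4; l=7 → 5; l=8 → 6.
Orbitals: 1 + 2 + 3 + 4 + 5 + 6 = 21. With m_s fixed to a single value there is one state per orbital, giving 21 states.

21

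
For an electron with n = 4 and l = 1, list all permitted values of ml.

ml takes every integer from −l to +l. With l = 1 that gives the 3 values -1, 0, 1.

-1, 0, 1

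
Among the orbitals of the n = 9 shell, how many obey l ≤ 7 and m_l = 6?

2

The (l, m_l) pairs meeting l ≤ 7 and m_l = 6 give: l=6 → 1; l=7 → 1.
Total orbitals: 1 + 1 = 2.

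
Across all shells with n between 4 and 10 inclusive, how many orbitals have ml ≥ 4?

56

Per-shell orbital counts meeting the constraint:
n=5 → 1; n=6 → 3; n=7 → 6; n=8 → 10; n=9 → 15; n=10 → 21.
Total orbitals: 1 + 3 + 6 + 10 + 15 + 21 = 56.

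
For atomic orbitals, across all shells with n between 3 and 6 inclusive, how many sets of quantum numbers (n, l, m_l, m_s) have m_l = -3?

12

Go shell by shell, enumerating (l, m_l) with m_l = -3:
n=4 → 1; n=5 → 2; n=6 → 3.
Orbitals: 1 + 2 + 3 = 6. Including both spin states (m_s = ±1/2) gives 2 × 6 = 12 states.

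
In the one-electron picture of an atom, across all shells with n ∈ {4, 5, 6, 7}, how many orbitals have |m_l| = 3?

Count contributing orbitals for each principal shell:
n=4 → 2; n=5 → 4; n=6 → 6; n=7 → 8.
Total orbitals: 2 + 4 + 6 + 8 = 20.

20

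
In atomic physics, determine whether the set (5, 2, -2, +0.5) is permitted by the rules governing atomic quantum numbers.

Valid

n = 5 is a positive integer. l = 2 satisfies 0 ≤ l ≤ n−1 = 4. m_l = -2 lies in the range −l … +l (here −2 … 2). m_s = +1/2 is one of ±1/2.
All four constraints are satisfied.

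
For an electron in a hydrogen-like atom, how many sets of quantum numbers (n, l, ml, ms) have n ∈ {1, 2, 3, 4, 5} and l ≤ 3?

Work shell by shell — for each n, count the (l, ml) pairs that satisfy l ≤ 3:
n=1 → 1; n=2 → 4; n=3 → 9; n=4 → 16; n=5 → 16.
Orbitals: 1 + 4 + 9 + 16 + 16 = 46. Including both spin states (ms = ±1/2) gives 2 × 46 = 92 states.

92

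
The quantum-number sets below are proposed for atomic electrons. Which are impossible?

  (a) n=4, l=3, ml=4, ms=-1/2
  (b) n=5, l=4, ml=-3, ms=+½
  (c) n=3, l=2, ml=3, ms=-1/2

(a) and (c)

(a) has |ml| = 4 > l = 3, violating −l ≤ ml ≤ l.
(c) has |ml| = 3 > l = 2, violating −l ≤ ml ≤ l.
The remaining set (b) satisfies all four rules.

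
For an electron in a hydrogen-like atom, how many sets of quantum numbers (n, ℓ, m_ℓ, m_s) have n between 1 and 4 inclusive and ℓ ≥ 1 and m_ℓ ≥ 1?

Go shell by shell, enumerating (ℓ, m_ℓ) with ℓ ≥ 1 and m_ℓ ≥ 1:
n=2 → 1; n=3 → 3; n=4 → 6.
Orbitals: 1 + 3 + 6 = 10. Including both spin states (m_s = ±1/2) gives 2 × 10 = 20 states.

20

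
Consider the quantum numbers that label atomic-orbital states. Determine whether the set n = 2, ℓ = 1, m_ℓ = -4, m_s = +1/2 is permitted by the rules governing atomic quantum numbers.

The magnetic quantum number must satisfy −ℓ ≤ m_ℓ ≤ ℓ. With ℓ = 1, m_ℓ can only be -1, 0, 1, so m_ℓ = -4 is forbidden.

Not allowed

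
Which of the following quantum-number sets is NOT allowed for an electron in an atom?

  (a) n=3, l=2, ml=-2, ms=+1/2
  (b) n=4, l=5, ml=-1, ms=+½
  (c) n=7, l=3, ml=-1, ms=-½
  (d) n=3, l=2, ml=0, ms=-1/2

(b) has l = 5 ≥ n = 4, violating 0 ≤ l ≤ n−1.
The remaining sets (a), (c), (d) satisfy all four rules.

(b)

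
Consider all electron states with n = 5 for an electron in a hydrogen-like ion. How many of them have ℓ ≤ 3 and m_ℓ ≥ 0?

20

For n = 5, ℓ ranges over 0 … 4.
Per ℓ-value: ℓ=0 → 1; ℓ=1 → 2; ℓ=2 → 3; ℓ=3 → 4.
Orbitals: 1 + 2 + 3 + 4 = 10. Each orbital carries two spin states, so 10 × 2 = 20 states.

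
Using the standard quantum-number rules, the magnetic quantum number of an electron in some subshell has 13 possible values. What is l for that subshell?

ml ranges over 2l+1 integers, so 2l+1 = 13 ⇒ l = 6.

l = 6 (i)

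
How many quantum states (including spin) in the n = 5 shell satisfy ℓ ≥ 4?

18

The n = 5 shell has ℓ = 0 through 4; check each.
Contributions: ℓ=4 → 9.
Orbitals: 9. Each orbital carries two spin states, so 9 × 2 = 18 states.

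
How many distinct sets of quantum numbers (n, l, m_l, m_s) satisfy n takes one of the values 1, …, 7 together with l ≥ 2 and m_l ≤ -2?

For each n in the range, tally the orbitals obeying l ≥ 2 and m_l ≤ -2:
n=3 → 1; n=4 → 3; n=5 → 6; n=6 → 10; n=7 → 15.
Orbitals: 1 + 3 + 6 + 10 + 15 = 35. Including both spin states (m_s = ±1/2) gives 2 × 35 = 70 states.

70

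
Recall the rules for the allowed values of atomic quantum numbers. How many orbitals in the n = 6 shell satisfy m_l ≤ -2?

For n = 6, l ranges over 0 … 5.
Per l-value: l=2 → 1; l=3 → 2; l=4 → 3; l=5 → 4.
Total orbitals: 1 + 2 + 3 + 4 = 10.

10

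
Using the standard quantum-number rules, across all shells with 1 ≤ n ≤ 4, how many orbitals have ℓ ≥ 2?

Count contributing orbitals for each principal shell:
n=3 → 5; n=4 → 12.
Total orbitals: 5 + 12 = 17.

17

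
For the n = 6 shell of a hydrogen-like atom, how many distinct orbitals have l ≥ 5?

Contributions: l=5 → 11.
Total orbitals: 11.

11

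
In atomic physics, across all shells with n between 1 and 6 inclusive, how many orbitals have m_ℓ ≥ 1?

35

Treat each shell separately and count matching orbitals:
n=2 → 1; n=3 → 3; n=4 → 6; n=5 → 10; n=6 → 15.
Total orbitals: 1 + 3 + 6 + 10 + 15 = 35.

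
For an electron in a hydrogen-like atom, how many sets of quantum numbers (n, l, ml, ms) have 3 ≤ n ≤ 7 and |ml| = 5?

Go shell by shell, enumerating (l, ml) with |ml| = 5:
n=6 → 2; n=7 → 4.
Orbitals: 2 + 4 = 6. Including both spin states (ms = ±1/2) gives 2 × 6 = 12 states.

12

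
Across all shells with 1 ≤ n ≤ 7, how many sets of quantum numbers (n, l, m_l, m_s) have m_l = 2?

Per-shell orbital counts meeting the constraint:
n=3 → 1; n=4 → 2; n=5 → 3; n=6 → 4; n=7 → 5.
Orbitals: 1 + 2 + 3 + 4 + 5 = 15. Including both spin states (m_s = ±1/2) gives 2 × 15 = 30 states.

30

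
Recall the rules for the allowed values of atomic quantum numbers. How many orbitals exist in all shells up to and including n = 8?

204

Total orbitals = 1² + 2² + 3² + 4² + 5² + 6² + 7² + 8² = 204.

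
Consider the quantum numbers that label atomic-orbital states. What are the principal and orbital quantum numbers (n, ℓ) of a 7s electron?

n = 7, ℓ = 0

The leading integer gives n = 7; the letter 's' means ℓ = 0.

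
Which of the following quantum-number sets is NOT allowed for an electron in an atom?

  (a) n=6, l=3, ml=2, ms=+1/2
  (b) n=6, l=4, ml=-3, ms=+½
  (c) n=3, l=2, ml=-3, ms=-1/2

(c) has |ml| = 3 > l = 2, violating −l ≤ ml ≤ l.
The remaining sets (a), (b) satisfy all four rules.

(c)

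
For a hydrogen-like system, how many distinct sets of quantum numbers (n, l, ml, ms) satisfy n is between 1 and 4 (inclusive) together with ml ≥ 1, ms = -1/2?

10

For each n in the range, tally the orbitals obeying ml ≥ 1:
n=2 → 1; n=3 → 3; n=4 → 6.
Orbitals: 1 + 3 + 6 = 10. With ms fixed to -1/2 there is one state per orbital, so 10 states.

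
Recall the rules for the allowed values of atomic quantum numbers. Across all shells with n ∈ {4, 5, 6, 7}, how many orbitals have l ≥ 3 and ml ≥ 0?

Treat each shell separately and count matching orbitals:
n=4 → 4; n=5 → 9; n=6 → 15; n=7 → 22.
Total orbitals: 4 + 9 + 15 + 22 = 50.

50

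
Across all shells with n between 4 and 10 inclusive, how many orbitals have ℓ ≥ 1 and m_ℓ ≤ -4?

Go shell by shell, enumerating (ℓ, m_ℓ) with ℓ ≥ 1 and m_ℓ ≤ -4:
n=5 → 1; n=6 → 3; n=7 → 6; n=8 → 10; n=9 → 15; n=10 → 21.
Total orbitals: 1 + 3 + 6 + 10 + 15 + 21 = 56.

56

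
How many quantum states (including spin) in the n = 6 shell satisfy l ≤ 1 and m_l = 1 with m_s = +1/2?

Per l-value: l=1 → 1.
Orbitals: 1. With m_s fixed to a single value there is one state per orbital, giving 1 state.

1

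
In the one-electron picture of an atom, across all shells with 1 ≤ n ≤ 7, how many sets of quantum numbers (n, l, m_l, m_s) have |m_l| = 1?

Count contributing orbitals for each principal shell:
n=2 → 2; n=3 → 4; n=4 → 6; n=5 → 8; n=6 → 10; n=7 → 12.
Orbitals: 2 + 4 + 6 + 8 + 10 + 12 = 42. Including both spin states (m_s = ±1/2) gives 2 × 42 = 84 states.

84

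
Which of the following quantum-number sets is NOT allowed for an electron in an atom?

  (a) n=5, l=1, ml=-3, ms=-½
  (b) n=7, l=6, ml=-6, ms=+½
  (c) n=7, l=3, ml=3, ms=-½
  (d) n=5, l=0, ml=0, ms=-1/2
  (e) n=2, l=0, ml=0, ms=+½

(a) has |ml| = 3 > l = 1, violating −l ≤ ml ≤ l.
The remaining sets (b), (c), (d), (e) satisfy all four rules.

(a)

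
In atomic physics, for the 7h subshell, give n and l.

The leading integer gives n = 7; the letter 'h' means l = 5.

n = 7, l = 5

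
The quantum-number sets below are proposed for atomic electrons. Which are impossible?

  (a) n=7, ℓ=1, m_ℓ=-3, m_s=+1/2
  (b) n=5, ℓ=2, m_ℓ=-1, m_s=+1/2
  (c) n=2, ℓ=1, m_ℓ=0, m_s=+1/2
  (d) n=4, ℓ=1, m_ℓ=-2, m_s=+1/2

(a) and (d)

(a) has |m_ℓ| = 3 > ℓ = 1, violating −ℓ ≤ m_ℓ ≤ ℓ.
(d) has |m_ℓ| = 2 > ℓ = 1, violating −ℓ ≤ m_ℓ ≤ ℓ.
The remaining sets (b), (c) satisfy all four rules.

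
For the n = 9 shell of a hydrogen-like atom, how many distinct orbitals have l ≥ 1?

80

Contributions: l=1 → 3; l=2 → 5; l=3 → 7; l=4 → 9; l=5 → 11; l=6 → 13; l=7 → 15; l=8 → 17.
Total orbitals: 3 + 5 + 7 + 9 + 11 + 13 + 15 + 17 = 80.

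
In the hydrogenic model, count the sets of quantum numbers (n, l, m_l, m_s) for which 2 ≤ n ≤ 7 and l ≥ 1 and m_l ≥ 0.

154

Per-shell orbital counts meeting the constraint:
n=2 → 2; n=3 → 5; n=4 → 9; n=5 → 14; n=6 → 20; n=7 → 27.
Orbitals: 2 + 5 + 9 + 14 + 20 + 27 = 77. Including both spin states (m_s = ±1/2) gives 2 × 77 = 154 states.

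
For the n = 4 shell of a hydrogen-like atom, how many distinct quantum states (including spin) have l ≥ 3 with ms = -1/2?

7

Contributions: l=3 → 7.
Orbitals: 7. With ms fixed to a single value there is one state per orbital, giving 7 states.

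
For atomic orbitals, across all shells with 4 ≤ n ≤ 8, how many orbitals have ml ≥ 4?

Treat each shell separately and count matching orbitals:
n=5 → 1; n=6 → 3; n=7 → 6; n=8 → 10.
Total orbitals: 1 + 3 + 6 + 10 = 20.

20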